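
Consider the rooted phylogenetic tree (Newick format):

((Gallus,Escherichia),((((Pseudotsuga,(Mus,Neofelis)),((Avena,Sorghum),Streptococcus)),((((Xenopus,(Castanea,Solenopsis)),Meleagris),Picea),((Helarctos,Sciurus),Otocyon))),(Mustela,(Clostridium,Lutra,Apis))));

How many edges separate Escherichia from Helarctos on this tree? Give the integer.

8

The MRCA of Escherichia and Helarctos is the root of the tree.
From Escherichia up to that node: 2 branches. From Helarctos up to the same node: 6 branches. Total: 2 + 6 = 8.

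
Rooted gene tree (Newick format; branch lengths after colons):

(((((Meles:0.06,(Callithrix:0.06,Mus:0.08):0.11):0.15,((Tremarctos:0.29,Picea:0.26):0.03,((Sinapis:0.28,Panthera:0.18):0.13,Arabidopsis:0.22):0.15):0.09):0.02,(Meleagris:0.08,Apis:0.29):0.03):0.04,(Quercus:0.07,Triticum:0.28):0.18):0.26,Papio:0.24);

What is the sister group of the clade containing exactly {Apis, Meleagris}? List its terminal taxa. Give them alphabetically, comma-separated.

The clade containing exactly {Apis, Meleagris} attaches to the tree at the node subtending (((Meles,(Callithrix,Mus)),((Tremarctos,Picea),((Sinapis,Panthera),Arabidopsis))),(Meleagris,Apis)).
The other lineage descending from that same node — the sister group — is ((Meles,(Callithrix,Mus)),((Tremarctos,Picea),((Sinapis,Panthera),Arabidopsis))); its 8 tips in alphabetical order are the answer.

Arabidopsis, Callithrix, Meles, Mus, Panthera, Picea, Sinapis, Tremarctos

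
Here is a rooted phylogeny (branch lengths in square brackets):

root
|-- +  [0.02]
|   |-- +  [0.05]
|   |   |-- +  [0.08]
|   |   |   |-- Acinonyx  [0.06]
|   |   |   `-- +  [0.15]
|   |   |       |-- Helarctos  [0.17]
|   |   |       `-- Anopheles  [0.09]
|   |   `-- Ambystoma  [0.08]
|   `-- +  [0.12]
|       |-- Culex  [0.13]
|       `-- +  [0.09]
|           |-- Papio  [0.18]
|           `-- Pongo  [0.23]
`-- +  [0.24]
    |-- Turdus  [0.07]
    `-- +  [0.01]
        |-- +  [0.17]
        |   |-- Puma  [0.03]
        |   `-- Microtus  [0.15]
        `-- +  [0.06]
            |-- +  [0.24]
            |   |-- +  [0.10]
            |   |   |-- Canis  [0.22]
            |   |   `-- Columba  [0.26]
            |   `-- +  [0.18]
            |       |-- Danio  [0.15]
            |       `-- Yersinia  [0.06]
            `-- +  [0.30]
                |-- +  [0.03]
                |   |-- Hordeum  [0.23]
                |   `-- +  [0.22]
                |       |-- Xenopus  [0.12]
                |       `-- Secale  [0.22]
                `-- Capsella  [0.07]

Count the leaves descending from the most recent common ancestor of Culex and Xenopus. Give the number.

18

The MRCA of Culex and Xenopus is the root, so the clade is the entire tree.
That clade contains 18 terminal taxa: Acinonyx, Ambystoma, Anopheles, Canis, Capsella, Columba, Culex, Danio, Helarctos, Hordeum, Microtus, Papio, Pongo, Puma, Secale, Turdus, Xenopus, Yersinia.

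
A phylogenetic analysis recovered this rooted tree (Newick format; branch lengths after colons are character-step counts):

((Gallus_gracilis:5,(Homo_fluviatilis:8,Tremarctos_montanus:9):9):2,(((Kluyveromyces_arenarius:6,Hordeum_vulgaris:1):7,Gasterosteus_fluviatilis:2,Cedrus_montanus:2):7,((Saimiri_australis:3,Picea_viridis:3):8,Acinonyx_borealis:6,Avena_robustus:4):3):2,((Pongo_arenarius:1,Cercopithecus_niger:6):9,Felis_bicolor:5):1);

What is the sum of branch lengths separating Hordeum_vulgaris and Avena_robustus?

22

The path runs Hordeum_vulgaris → … → MRCA → … → Avena_robustus; the MRCA is the node subtending (((Kluyveromyces_arenarius,Hordeum_vulgaris),Gasterosteus_fluviatilis,Cedrus_montanus),((Saimiri_australis,Picea_viridis),Acinonyx_borealis,Avena_robustus)).
Branch lengths along that path: 1 + 7 + 7 + 3 + 4 = 22.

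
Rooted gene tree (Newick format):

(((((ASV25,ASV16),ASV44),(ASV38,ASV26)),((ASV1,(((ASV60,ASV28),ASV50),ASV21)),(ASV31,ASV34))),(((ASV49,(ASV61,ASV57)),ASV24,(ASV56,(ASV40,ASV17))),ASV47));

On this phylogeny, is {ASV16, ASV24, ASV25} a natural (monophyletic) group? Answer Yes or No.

No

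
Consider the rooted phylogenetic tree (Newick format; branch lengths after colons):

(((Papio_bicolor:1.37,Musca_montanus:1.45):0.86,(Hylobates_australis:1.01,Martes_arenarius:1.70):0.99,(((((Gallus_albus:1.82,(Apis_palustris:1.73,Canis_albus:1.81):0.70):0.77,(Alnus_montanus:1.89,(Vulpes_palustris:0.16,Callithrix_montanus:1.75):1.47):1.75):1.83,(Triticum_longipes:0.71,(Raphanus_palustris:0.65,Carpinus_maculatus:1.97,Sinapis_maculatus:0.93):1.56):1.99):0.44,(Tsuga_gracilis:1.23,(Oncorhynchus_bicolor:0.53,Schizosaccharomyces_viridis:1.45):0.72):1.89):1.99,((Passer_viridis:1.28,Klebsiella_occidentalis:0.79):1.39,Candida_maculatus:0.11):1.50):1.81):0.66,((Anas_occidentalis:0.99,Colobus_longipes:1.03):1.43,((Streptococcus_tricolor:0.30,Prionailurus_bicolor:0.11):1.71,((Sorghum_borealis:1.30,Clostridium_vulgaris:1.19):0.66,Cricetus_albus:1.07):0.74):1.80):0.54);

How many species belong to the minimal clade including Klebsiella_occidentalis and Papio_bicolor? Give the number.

The MRCA of Klebsiella_occidentalis and Papio_bicolor is the node subtending ((Papio_bicolor,Musca_montanus),(Hylobates_australis,Martes_arenarius),(((((Gallus_albus,(Apis_palustris,Canis_albus)),(Alnus_montanus,(Vulpes_palustris,Callithrix_montanus))),(Triticum_longipes,(Raphanus_palustris,Carpinus_maculatus,Sinapis_maculatus))),(Tsuga_gracilis,(Oncorhynchus_bicolor,Schizosaccharomyces_viridis))),((Passer_viridis,Klebsiella_occidentalis),Candida_maculatus))).
That clade contains 20 terminal taxa: Alnus_montanus, Apis_palustris, Callithrix_montanus, Candida_maculatus, Canis_albus, Carpinus_maculatus, Gallus_albus, Hylobates_australis, Klebsiella_occidentalis, Martes_arenarius, Musca_montanus, Oncorhynchus_bicolor, Papio_bicolor, Passer_viridis, Raphanus_palustris, Schizosaccharomyces_viridis, Sinapis_maculatus, Triticum_longipes, Tsuga_gracilis, Vulpes_palustris.

20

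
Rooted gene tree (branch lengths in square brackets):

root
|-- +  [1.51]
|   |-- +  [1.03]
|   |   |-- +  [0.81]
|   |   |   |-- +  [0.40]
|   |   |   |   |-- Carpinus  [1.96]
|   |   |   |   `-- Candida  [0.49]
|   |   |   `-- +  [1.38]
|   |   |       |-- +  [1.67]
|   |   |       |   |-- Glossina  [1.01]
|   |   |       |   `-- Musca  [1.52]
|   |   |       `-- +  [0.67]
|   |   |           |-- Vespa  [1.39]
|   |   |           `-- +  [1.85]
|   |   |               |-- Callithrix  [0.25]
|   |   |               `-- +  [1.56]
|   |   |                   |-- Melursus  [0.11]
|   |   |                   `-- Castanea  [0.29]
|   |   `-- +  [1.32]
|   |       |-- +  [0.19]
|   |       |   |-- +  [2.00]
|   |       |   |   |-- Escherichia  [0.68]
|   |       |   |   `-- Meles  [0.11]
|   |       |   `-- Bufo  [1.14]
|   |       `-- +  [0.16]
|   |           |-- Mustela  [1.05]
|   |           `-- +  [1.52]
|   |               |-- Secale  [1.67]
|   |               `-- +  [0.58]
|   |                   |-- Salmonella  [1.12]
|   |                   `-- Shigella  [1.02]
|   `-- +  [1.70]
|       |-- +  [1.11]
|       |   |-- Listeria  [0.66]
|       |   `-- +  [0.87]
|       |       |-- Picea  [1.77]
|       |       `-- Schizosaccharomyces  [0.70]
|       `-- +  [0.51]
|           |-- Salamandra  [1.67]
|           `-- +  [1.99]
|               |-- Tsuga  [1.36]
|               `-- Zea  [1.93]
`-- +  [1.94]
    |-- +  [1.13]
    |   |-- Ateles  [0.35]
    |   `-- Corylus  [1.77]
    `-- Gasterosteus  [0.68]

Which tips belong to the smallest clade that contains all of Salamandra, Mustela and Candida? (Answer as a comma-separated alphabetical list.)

Bufo, Callithrix, Candida, Carpinus, Castanea, Escherichia, Glossina, Listeria, Meles, Melursus, Musca, Mustela, Picea, Salamandra, Salmonella, Schizosaccharomyces, Secale, Shigella, Tsuga, Vespa, Zea

Tracing Salamandra: it sits inside (Salamandra,(Tsuga,Zea)).
Tracing Mustela: it sits inside (Mustela,(Secale,(Salmonella,Shigella))).
Tracing Candida: it sits inside (Carpinus,Candida).
The smallest clade enclosing all 3 is ((((Carpinus,Candida),((Glossina,Musca),(Vespa,(Callithrix,(Melursus,Castanea))))),(((Escherichia,Meles),Bufo),(Mustela,(Secale,(Salmonella,Shigella))))),((Listeria,(Picea,Schizosaccharomyces)),(Salamandra,(Tsuga,Zea)))); the answer is its 21 terminal taxa in alphabetical order.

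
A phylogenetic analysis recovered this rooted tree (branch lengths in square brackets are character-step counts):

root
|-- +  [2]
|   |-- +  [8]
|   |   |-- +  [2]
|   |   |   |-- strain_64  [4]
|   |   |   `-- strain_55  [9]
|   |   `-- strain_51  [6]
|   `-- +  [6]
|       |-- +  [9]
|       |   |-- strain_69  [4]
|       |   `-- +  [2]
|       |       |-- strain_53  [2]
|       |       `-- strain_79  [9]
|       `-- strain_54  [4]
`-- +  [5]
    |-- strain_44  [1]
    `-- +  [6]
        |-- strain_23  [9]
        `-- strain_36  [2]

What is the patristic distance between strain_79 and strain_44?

The path runs strain_79 → … → MRCA → … → strain_44; the MRCA is the root of the tree.
Branch lengths along that path: 9 + 2 + 9 + 6 + 2 + 5 + 1 = 34.

34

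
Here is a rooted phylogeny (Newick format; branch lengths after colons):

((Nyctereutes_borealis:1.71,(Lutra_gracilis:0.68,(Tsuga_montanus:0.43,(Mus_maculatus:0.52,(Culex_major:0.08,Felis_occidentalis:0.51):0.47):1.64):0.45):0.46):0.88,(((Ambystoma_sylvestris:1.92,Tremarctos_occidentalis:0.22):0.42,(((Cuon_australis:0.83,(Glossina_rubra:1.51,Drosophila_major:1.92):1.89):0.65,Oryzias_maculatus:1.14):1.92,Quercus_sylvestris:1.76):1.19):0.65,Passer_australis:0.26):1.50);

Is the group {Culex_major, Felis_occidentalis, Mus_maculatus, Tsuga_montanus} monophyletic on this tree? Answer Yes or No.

The most recent common ancestor of these taxa subtends (Tsuga_montanus,(Mus_maculatus,(Culex_major,Felis_occidentalis))).
That clade has exactly 4 tips — every listed taxon and nothing else — so the group is monophyletic.

Yes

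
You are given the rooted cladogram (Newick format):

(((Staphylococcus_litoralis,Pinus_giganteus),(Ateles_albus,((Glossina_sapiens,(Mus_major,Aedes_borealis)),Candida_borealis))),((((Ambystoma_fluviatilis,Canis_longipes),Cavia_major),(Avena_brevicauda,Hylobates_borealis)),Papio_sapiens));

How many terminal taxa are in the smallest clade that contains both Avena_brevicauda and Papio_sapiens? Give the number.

6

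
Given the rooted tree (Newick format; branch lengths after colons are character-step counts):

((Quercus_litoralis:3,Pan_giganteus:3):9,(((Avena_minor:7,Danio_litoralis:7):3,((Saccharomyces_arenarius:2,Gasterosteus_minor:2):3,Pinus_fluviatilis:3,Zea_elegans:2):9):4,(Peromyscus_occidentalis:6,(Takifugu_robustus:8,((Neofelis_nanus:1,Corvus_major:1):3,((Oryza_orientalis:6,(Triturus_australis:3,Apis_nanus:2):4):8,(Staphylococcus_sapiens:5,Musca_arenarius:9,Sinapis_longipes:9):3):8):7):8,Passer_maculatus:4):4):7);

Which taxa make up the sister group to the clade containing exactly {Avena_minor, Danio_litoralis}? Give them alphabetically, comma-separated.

The clade containing exactly {Avena_minor, Danio_litoralis} attaches to the tree at the node subtending ((Avena_minor,Danio_litoralis),((Saccharomyces_arenarius,Gasterosteus_minor),Pinus_fluviatilis,Zea_elegans)).
The other lineage descending from that same node — the sister group — is ((Saccharomyces_arenarius,Gasterosteus_minor),Pinus_fluviatilis,Zea_elegans); its 4 tips in alphabetical order are the answer.

Gasterosteus_minor, Pinus_fluviatilis, Saccharomyces_arenarius, Zea_elegans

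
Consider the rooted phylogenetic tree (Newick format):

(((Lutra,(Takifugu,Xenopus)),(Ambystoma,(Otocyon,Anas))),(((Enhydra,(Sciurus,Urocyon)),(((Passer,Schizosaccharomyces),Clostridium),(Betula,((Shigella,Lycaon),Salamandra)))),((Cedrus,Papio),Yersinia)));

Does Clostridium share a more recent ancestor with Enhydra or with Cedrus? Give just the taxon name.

Enhydra

The MRCA of Clostridium and Enhydra subtends ((Enhydra,(Sciurus,Urocyon)),(((Passer,Schizosaccharomyces),Clostridium),(Betula,((Shigella,Lycaon),Salamandra)))) (10 taxa).
The MRCA of Clostridium and Cedrus subtends (((Enhydra,(Sciurus,Urocyon)),(((Passer,Schizosaccharomyces),Clostridium),(Betula,((Shigella,Lycaon),Salamandra)))),((Cedrus,Papio),Yersinia)) (13 taxa).
The first is nested inside the second, so Clostridium shares a more recent common ancestor with Enhydra.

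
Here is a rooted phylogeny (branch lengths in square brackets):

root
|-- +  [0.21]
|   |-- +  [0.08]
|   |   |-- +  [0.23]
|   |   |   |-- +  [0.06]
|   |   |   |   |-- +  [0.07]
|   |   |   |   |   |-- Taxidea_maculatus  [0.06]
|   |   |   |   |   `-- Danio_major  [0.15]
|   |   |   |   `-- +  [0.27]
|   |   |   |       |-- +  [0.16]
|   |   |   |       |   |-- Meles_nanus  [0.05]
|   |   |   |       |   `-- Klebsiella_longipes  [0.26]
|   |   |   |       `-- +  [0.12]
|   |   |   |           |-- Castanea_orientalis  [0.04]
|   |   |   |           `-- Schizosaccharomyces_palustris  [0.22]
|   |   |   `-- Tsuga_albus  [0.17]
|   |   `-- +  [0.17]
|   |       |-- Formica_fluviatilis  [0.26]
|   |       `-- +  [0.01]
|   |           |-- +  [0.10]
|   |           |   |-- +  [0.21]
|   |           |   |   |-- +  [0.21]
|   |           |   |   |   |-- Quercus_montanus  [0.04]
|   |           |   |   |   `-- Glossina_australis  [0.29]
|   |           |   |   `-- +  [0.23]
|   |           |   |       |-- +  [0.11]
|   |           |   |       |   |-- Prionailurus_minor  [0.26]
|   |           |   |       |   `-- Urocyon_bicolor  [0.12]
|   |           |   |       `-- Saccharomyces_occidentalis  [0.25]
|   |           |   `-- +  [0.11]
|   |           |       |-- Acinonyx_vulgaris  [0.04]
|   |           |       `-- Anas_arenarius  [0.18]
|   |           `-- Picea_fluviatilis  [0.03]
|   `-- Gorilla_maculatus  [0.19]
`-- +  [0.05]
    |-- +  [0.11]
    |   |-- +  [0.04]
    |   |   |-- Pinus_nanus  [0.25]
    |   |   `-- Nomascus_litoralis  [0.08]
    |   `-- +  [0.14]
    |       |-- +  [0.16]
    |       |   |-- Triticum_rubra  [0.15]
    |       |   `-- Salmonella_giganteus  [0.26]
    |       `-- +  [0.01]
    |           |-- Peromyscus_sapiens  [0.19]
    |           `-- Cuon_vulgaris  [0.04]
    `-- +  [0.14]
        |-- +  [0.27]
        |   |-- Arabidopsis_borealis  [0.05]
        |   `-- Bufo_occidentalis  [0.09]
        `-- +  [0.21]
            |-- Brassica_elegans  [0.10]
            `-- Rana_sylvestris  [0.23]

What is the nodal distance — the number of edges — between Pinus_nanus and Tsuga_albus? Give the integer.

8

The MRCA of Pinus_nanus and Tsuga_albus is the root of the tree.
From Pinus_nanus up to that node: 4 branches. From Tsuga_albus up to the same node: 4 branches. Total: 4 + 4 = 8.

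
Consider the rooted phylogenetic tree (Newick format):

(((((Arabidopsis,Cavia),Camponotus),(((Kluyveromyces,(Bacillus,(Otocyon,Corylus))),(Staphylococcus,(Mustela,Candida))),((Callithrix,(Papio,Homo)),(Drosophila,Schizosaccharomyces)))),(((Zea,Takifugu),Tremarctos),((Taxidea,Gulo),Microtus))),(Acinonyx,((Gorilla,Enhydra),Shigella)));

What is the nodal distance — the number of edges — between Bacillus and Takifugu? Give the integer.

The MRCA of Bacillus and Takifugu is the node subtending ((((Arabidopsis,Cavia),Camponotus),(((Kluyveromyces,(Bacillus,(Otocyon,Corylus))),(Staphylococcus,(Mustela,Candida))),((Callithrix,(Papio,Homo)),(Drosophila,Schizosaccharomyces)))),(((Zea,Takifugu),Tremarctos),((Taxidea,Gulo),Microtus))).
From Bacillus up to that node: 6 branches. From Takifugu up to the same node: 4 branches. Total: 6 + 4 = 10.

10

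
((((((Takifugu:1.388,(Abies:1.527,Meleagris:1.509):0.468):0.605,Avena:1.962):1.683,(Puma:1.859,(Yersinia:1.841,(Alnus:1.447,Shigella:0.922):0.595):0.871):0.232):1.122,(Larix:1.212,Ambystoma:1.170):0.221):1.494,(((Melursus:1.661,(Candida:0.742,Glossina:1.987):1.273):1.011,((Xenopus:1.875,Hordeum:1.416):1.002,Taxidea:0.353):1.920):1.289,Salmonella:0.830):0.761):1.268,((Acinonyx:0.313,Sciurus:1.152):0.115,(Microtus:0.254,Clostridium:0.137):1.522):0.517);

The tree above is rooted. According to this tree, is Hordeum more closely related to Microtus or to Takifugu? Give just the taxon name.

Takifugu

The MRCA of Hordeum and Takifugu subtends (((((Takifugu,(Abies,Meleagris)),Avena),(Puma,(Yersinia,(Alnus,Shigella)))),(Larix,Ambystoma)),(((Melursus,(Candida,Glossina)),((Xenopus,Hordeum),Taxidea)),Salmonella)) (17 taxa).
The MRCA of Hordeum and Microtus is the root, subtending the entire tree (21 taxa).
The first is nested inside the second, so Hordeum shares a more recent common ancestor with Takifugu.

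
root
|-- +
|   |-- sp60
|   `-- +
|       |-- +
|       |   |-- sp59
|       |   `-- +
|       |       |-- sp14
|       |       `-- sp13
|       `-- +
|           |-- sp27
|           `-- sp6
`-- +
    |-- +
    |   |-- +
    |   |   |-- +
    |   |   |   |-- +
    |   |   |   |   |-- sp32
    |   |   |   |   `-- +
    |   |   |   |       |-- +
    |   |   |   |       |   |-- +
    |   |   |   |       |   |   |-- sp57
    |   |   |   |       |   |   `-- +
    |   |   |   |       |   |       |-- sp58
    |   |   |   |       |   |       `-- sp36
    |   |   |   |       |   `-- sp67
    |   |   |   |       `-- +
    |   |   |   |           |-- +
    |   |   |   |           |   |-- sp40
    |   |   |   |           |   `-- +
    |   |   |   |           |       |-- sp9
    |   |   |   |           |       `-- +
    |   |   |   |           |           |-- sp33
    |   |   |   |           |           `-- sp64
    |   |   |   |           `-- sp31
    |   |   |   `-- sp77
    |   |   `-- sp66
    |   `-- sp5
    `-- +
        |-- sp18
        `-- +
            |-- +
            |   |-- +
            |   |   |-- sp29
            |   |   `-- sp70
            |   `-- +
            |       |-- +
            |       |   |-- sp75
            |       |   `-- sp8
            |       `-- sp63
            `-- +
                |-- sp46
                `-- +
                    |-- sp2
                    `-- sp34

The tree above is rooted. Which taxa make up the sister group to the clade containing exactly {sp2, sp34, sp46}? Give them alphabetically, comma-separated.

The clade containing exactly {sp2, sp34, sp46} attaches to the tree at the node subtending (((sp29,sp70),((sp75,sp8),sp63)),(sp46,(sp2,sp34))).
The other lineage descending from that same node — the sister group — is ((sp29,sp70),((sp75,sp8),sp63)); its 5 tips in alphabetical order are the answer.

sp29, sp63, sp70, sp75, sp8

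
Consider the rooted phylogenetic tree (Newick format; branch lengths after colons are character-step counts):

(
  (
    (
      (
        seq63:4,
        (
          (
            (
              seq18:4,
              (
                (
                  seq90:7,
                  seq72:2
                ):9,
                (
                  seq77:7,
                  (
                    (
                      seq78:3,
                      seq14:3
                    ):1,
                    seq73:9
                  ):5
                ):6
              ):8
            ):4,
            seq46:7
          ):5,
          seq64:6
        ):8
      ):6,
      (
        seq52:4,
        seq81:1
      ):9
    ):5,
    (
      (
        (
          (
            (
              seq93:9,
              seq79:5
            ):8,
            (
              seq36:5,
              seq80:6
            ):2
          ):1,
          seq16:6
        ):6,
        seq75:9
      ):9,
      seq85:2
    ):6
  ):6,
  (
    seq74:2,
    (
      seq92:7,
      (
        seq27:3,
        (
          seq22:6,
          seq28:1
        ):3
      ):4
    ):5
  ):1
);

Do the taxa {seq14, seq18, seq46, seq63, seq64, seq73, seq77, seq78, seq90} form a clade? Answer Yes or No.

No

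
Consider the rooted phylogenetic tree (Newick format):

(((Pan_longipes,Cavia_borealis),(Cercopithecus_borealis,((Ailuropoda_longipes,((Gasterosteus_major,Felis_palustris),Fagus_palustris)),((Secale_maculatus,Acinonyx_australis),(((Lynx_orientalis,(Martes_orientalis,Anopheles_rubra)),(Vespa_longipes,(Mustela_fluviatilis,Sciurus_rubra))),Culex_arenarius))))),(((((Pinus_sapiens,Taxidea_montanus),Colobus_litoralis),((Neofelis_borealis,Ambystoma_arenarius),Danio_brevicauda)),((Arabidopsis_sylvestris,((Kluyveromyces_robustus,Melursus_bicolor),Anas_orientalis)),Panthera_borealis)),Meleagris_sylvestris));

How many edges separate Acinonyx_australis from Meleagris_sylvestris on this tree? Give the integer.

8

The MRCA of Acinonyx_australis and Meleagris_sylvestris is the root of the tree.
From Acinonyx_australis up to that node: 6 branches. From Meleagris_sylvestris up to the same node: 2 branches. Total: 6 + 2 = 8.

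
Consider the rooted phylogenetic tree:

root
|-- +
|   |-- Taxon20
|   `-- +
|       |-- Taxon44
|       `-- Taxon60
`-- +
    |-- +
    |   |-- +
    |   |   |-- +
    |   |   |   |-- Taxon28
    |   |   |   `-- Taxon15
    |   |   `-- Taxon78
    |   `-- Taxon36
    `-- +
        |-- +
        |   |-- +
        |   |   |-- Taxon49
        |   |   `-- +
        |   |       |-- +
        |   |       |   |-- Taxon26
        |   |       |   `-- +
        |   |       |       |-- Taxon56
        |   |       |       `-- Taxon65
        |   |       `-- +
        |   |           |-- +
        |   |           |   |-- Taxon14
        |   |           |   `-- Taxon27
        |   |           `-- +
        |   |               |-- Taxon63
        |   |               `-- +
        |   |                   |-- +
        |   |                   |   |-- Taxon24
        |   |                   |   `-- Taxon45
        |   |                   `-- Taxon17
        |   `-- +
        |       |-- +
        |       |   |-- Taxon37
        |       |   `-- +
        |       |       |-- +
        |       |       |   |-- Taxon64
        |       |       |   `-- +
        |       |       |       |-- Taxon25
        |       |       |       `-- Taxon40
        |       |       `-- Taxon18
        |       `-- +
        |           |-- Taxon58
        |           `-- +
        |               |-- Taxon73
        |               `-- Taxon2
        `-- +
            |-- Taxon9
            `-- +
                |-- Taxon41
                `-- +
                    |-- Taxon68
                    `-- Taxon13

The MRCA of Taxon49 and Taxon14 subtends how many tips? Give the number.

10

The MRCA of Taxon49 and Taxon14 is the node subtending (Taxon49,((Taxon26,(Taxon56,Taxon65)),((Taxon14,Taxon27),(Taxon63,((Taxon24,Taxon45),Taxon17))))).
That clade contains 10 terminal taxa: Taxon14, Taxon17, Taxon24, Taxon26, Taxon27, Taxon45, Taxon49, Taxon56, Taxon63, Taxon65.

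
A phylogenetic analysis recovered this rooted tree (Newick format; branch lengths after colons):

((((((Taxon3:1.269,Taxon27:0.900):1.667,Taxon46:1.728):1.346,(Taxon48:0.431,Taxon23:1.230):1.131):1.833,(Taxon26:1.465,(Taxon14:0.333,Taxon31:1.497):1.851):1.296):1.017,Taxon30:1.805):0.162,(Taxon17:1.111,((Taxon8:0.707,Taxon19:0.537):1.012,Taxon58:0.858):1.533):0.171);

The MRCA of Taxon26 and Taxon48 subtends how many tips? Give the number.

The MRCA of Taxon26 and Taxon48 is the node subtending ((((Taxon3,Taxon27),Taxon46),(Taxon48,Taxon23)),(Taxon26,(Taxon14,Taxon31))).
That clade contains 8 terminal taxa: Taxon14, Taxon23, Taxon26, Taxon27, Taxon3, Taxon31, Taxon46, Taxon48.

8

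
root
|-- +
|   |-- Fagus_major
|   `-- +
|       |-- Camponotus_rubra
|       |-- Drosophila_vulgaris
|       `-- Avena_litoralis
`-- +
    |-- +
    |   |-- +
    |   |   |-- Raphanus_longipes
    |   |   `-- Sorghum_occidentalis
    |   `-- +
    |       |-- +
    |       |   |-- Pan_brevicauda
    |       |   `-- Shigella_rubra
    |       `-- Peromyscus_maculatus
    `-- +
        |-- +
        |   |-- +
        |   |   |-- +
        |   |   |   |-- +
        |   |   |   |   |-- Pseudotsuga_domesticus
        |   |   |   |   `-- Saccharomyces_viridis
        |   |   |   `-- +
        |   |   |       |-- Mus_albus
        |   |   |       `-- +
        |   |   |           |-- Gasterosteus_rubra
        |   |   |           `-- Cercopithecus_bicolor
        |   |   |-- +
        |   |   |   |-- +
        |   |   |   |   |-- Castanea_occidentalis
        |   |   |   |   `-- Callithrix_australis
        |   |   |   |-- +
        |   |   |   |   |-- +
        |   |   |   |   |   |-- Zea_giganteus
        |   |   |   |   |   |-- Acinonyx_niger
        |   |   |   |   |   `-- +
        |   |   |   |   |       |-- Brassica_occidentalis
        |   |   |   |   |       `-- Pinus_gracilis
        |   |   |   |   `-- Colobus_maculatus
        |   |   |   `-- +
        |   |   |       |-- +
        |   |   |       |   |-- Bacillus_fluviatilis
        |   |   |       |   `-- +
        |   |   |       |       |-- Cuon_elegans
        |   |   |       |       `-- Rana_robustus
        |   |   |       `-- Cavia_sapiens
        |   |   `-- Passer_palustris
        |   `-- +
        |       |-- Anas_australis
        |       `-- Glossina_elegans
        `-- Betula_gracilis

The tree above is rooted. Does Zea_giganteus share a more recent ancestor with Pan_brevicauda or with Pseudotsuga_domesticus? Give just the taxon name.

Pseudotsuga_domesticus

The MRCA of Zea_giganteus and Pseudotsuga_domesticus subtends (((Pseudotsuga_domesticus,Saccharomyces_viridis),(Mus_albus,(Gasterosteus_rubra,Cercopithecus_bicolor))),((Castanea_occidentalis,Callithrix_australis),((Zea_giganteus,Acinonyx_niger,(Brassica_occidentalis,Pinus_gracilis)),Colobus_maculatus),((Bacillus_fluviatilis,(Cuon_elegans,Rana_robustus)),Cavia_sapiens)),Passer_palustris) (17 taxa).
The MRCA of Zea_giganteus and Pan_brevicauda subtends (((Raphanus_longipes,Sorghum_occidentalis),((Pan_brevicauda,Shigella_rubra),Peromyscus_maculatus)),(((((Pseudotsuga_domesticus,Saccharomyces_viridis),(Mus_albus,(Gasterosteus_rubra,Cercopithecus_bicolor))),((Castanea_occidentalis,Callithrix_australis),((Zea_giganteus,Acinonyx_niger,(Brassica_occidentalis,Pinus_gracilis)),Colobus_maculatus),((Bacillus_fluviatilis,(Cuon_elegans,Rana_robustus)),Cavia_sapiens)),Passer_palustris),(Anas_australis,Glossina_elegans)),Betula_gracilis)) (25 taxa).
The first is nested inside the second, so Zea_giganteus shares a more recent common ancestor with Pseudotsuga_domesticus.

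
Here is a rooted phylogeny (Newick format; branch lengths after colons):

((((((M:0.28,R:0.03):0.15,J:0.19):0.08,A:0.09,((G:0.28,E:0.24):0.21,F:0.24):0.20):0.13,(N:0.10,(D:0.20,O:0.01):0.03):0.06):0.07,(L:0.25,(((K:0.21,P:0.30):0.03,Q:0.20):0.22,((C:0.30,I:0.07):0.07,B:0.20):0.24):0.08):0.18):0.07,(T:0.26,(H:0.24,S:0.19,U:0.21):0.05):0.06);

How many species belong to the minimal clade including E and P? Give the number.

The MRCA of E and P is the node subtending (((((M,R),J),A,((G,E),F)),(N,(D,O))),(L,(((K,P),Q),((C,I),B)))).
That clade contains 17 terminal taxa: A, B, C, D, E, F, G, I, J, K, L, M, N, O, P, Q, R.

17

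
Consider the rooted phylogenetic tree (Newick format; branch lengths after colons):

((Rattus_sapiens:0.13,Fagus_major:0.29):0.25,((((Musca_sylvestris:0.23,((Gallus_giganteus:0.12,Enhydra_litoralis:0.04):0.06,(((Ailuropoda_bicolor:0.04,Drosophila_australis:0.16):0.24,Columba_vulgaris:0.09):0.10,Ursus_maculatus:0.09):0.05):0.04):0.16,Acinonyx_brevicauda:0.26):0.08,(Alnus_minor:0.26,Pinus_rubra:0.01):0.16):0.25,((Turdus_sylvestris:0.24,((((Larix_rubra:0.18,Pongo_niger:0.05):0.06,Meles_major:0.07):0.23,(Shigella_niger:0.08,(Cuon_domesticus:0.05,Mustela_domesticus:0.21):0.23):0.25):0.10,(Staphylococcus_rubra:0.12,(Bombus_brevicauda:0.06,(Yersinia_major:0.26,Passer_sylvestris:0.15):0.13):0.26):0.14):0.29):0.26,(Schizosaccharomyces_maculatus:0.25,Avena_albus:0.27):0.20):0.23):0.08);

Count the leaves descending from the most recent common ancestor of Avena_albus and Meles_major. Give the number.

The MRCA of Avena_albus and Meles_major is the node subtending ((Turdus_sylvestris,((((Larix_rubra,Pongo_niger),Meles_major),(Shigella_niger,(Cuon_domesticus,Mustela_domesticus))),(Staphylococcus_rubra,(Bombus_brevicauda,(Yersinia_major,Passer_sylvestris))))),(Schizosaccharomyces_maculatus,Avena_albus)).
That clade contains 13 terminal taxa: Avena_albus, Bombus_brevicauda, Cuon_domesticus, Larix_rubra, Meles_major, Mustela_domesticus, Passer_sylvestris, Pongo_niger, Schizosaccharomyces_maculatus, Shigella_niger, Staphylococcus_rubra, Turdus_sylvestris, Yersinia_major.

13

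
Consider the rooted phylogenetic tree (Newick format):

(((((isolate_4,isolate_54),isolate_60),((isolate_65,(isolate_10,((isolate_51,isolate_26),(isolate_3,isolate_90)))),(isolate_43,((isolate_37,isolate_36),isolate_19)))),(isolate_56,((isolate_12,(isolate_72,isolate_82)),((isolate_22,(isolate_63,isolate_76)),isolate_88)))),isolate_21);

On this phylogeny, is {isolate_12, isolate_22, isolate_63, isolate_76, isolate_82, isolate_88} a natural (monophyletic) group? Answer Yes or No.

The MRCA of the listed taxa subtends ((isolate_12,(isolate_72,isolate_82)),((isolate_22,(isolate_63,isolate_76)),isolate_88)).
That clade also contains isolate_72, which is not in the proposed group, so the group is not monophyletic.

No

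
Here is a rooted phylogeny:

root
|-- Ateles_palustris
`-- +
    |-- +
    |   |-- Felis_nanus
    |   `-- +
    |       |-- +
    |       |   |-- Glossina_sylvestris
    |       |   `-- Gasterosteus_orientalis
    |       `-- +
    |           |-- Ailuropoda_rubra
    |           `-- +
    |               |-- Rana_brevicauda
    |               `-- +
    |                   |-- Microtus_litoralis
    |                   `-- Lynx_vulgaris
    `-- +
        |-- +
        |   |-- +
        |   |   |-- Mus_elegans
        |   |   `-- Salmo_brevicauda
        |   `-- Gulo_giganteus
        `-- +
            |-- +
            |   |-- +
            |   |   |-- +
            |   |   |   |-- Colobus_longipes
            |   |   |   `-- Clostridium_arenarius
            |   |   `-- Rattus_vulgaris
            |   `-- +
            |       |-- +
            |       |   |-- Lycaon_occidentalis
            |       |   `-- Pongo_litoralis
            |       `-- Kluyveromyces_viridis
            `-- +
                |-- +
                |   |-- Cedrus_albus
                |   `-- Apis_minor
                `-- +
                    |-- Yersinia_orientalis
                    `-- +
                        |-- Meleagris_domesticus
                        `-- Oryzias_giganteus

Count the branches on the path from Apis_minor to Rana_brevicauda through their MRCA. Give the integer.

10

The MRCA of Apis_minor and Rana_brevicauda is the node subtending ((Felis_nanus,((Glossina_sylvestris,Gasterosteus_orientalis),(Ailuropoda_rubra,(Rana_brevicauda,(Microtus_litoralis,Lynx_vulgaris))))),(((Mus_elegans,Salmo_brevicauda),Gulo_giganteus),((((Colobus_longipes,Clostridium_arenarius),Rattus_vulgaris),((Lycaon_occidentalis,Pongo_litoralis),Kluyveromyces_viridis)),((Cedrus_albus,Apis_minor),(Yersinia_orientalis,(Meleagris_domesticus,Oryzias_giganteus)))))).
From Apis_minor up to that node: 5 branches. From Rana_brevicauda up to the same node: 5 branches. Total: 5 + 5 = 10.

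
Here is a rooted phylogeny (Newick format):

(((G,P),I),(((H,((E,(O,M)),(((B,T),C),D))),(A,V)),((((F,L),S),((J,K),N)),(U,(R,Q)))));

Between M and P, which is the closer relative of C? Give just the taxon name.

The MRCA of C and M subtends ((E,(O,M)),(((B,T),C),D)) (7 taxa).
The MRCA of C and P is the root, subtending the entire tree (22 taxa).
The first is nested inside the second, so C shares a more recent common ancestor with M.

M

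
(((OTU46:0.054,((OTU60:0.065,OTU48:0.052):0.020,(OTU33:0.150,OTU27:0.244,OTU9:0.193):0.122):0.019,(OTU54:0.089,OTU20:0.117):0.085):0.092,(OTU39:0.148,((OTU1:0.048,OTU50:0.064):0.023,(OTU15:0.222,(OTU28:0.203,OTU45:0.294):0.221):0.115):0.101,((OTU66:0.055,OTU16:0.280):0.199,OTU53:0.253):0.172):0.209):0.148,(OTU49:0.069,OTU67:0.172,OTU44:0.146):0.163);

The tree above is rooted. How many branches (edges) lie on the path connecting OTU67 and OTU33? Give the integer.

7

The MRCA of OTU67 and OTU33 is the root of the tree.
From OTU67 up to that node: 2 branches. From OTU33 up to the same node: 5 branches. Total: 2 + 5 = 7.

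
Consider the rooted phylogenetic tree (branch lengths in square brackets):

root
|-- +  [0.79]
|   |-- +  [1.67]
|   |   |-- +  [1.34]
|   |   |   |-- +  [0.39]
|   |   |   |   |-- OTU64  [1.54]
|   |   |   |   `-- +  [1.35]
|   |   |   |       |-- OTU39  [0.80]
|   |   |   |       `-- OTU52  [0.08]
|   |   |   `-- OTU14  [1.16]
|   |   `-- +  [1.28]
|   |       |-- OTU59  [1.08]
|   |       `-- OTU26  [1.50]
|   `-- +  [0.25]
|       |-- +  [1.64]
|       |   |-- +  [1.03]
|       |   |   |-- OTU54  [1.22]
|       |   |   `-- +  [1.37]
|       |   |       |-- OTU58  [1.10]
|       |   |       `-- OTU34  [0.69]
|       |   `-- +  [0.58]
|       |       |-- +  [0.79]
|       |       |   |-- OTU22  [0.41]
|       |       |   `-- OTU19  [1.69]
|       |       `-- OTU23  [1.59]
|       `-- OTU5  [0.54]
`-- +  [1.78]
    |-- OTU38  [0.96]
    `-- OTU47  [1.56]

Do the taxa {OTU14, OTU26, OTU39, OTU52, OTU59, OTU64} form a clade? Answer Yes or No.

Yes

The most recent common ancestor of these taxa subtends (((OTU64,(OTU39,OTU52)),OTU14),(OTU59,OTU26)).
That clade has exactly 6 tips — every listed taxon and nothing else — so the group is monophyletic.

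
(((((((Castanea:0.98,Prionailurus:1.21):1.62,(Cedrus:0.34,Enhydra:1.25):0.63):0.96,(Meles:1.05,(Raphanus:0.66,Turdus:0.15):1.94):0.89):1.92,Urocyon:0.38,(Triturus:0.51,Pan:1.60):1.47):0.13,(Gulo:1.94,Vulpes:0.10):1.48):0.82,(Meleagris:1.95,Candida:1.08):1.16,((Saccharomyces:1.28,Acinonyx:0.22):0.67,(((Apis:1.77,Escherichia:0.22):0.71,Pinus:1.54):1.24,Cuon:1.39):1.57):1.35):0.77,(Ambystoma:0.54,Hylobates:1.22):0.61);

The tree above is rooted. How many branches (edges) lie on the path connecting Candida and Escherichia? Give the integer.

7

The MRCA of Candida and Escherichia is the node subtending ((((((Castanea,Prionailurus),(Cedrus,Enhydra)),(Meles,(Raphanus,Turdus))),Urocyon,(Triturus,Pan)),(Gulo,Vulpes)),(Meleagris,Candida),((Saccharomyces,Acinonyx),(((Apis,Escherichia),Pinus),Cuon))).
From Candida up to that node: 2 branches. From Escherichia up to the same node: 5 branches. Total: 2 + 5 = 7.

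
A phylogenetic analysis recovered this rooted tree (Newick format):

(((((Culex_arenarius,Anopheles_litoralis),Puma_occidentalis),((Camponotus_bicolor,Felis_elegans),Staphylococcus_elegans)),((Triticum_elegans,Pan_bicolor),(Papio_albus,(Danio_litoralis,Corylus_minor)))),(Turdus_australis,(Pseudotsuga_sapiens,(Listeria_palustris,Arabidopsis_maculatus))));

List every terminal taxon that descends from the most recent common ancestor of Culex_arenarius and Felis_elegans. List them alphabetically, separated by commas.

Anopheles_litoralis, Camponotus_bicolor, Culex_arenarius, Felis_elegans, Puma_occidentalis, Staphylococcus_elegans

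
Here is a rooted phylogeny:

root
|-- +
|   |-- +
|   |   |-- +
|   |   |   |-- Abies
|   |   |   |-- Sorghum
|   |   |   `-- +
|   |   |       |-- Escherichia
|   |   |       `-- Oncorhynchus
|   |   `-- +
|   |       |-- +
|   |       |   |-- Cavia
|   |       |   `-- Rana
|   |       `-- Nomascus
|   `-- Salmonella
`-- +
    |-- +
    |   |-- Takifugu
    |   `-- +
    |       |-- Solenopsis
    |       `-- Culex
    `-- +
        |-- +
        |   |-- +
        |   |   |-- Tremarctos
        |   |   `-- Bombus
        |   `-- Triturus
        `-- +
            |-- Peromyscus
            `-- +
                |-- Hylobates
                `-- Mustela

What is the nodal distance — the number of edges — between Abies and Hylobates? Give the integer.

9

The MRCA of Abies and Hylobates is the root of the tree.
From Abies up to that node: 4 branches. From Hylobates up to the same node: 5 branches. Total: 4 + 5 = 9.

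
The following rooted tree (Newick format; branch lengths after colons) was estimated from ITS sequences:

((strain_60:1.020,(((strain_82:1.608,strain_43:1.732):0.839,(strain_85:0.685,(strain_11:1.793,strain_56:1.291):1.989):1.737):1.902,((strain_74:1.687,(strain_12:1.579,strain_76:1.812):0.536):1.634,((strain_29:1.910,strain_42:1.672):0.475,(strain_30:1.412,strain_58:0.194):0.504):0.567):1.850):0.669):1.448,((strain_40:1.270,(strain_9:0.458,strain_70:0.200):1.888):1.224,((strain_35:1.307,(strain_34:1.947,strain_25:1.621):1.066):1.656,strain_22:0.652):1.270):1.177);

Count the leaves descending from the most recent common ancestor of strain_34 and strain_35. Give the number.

The MRCA of strain_34 and strain_35 is the node subtending (strain_35,(strain_34,strain_25)).
That clade contains 3 terminal taxa: strain_25, strain_34, strain_35.

3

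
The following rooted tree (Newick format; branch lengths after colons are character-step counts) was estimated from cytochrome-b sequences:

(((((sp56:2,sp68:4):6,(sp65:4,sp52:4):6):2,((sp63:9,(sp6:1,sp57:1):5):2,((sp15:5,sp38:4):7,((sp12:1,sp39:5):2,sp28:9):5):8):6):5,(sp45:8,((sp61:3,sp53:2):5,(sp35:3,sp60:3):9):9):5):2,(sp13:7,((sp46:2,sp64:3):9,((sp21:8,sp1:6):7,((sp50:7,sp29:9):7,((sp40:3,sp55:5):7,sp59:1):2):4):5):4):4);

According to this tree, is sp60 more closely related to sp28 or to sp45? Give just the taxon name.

sp45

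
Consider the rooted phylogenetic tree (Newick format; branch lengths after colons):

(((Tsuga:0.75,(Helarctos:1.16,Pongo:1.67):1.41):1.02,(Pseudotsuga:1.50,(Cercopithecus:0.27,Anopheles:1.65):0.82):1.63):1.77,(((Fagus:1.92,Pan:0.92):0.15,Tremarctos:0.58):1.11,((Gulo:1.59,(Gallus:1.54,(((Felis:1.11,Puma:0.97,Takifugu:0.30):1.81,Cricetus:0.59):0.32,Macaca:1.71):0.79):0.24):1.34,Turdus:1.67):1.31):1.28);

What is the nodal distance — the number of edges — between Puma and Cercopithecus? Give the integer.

The MRCA of Puma and Cercopithecus is the root of the tree.
From Puma up to that node: 8 branches. From Cercopithecus up to the same node: 4 branches. Total: 8 + 4 = 12.

12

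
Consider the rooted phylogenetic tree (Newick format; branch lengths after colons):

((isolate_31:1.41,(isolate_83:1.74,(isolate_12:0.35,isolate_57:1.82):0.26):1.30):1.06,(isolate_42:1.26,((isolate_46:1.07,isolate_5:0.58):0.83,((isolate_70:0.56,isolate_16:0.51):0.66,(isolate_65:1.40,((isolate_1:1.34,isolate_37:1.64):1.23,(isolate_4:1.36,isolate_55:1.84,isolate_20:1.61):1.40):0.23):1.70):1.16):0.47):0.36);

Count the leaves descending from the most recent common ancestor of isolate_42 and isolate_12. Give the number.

The MRCA of isolate_42 and isolate_12 is the root, so the clade is the entire tree.
That clade contains 15 terminal taxa: isolate_1, isolate_12, isolate_16, isolate_20, isolate_31, isolate_37, isolate_4, isolate_42, isolate_46, isolate_5, isolate_55, isolate_57, isolate_65, isolate_70, isolate_83.

15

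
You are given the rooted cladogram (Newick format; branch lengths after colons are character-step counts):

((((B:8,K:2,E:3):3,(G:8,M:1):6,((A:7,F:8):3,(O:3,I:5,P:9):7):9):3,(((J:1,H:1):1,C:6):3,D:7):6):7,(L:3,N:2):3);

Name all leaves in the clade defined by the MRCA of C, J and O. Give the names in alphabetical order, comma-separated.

A, B, C, D, E, F, G, H, I, J, K, M, O, P

Tracing C: it sits inside ((J,H),C).
Tracing J: it sits inside (J,H).
Tracing O: it sits inside (O,I,P).
The smallest clade enclosing all 3 is (((B,K,E),(G,M),((A,F),(O,I,P))),(((J,H),C),D)); the answer is its 14 terminal taxa in alphabetical order.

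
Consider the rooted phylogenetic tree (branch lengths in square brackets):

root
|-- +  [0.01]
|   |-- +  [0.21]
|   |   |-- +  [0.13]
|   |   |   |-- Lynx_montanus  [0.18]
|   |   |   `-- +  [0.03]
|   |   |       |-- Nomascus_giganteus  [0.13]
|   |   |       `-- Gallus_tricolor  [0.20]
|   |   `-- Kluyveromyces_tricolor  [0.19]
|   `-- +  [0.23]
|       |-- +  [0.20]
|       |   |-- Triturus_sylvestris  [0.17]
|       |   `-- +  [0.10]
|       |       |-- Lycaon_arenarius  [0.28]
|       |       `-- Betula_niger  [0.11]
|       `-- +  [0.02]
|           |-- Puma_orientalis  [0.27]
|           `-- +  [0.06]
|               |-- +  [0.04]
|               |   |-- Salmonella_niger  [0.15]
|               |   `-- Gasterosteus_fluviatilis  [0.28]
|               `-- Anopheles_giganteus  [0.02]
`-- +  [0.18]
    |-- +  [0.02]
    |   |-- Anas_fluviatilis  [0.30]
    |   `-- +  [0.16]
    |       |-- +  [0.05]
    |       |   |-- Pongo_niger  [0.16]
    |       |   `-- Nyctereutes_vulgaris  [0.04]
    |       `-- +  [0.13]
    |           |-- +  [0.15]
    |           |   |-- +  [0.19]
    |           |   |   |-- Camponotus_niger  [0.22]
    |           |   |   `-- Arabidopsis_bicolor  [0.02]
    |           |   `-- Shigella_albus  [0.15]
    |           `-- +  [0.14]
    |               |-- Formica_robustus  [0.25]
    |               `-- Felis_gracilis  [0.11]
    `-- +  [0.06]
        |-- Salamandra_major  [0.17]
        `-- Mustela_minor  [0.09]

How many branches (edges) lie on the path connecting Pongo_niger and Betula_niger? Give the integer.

The MRCA of Pongo_niger and Betula_niger is the root of the tree.
From Pongo_niger up to that node: 5 branches. From Betula_niger up to the same node: 5 branches. Total: 5 + 5 = 10.

10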